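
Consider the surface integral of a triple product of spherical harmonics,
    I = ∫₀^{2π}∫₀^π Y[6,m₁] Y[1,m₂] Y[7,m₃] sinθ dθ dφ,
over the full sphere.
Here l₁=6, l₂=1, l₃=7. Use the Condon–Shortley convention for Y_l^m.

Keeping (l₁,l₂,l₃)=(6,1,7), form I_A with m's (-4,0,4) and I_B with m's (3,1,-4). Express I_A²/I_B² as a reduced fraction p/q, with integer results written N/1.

Shared (l₁,l₂,l₃)=(6,1,7): N and (l;000)² cancel in I_A²/I_B².
A: Δ = 0!·12!·2!/15! = 1/1365; Racah Σ t=0..0: t=0:+1/7257600 = 1/7257600; ⇒ 3j(6 1 7; -4 0 4)² = 11/455, sgn -1
B: Δ = 0!·12!·2!/15! = 1/1365; Racah Σ t=0..0: t=0:+1/4354560 = 1/4354560; ⇒ 3j(6 1 7; 3 1 -4)² = 11/273, sgn -1
I_A²/I_B² = (11/455)/(11/273) = 3/5

3/5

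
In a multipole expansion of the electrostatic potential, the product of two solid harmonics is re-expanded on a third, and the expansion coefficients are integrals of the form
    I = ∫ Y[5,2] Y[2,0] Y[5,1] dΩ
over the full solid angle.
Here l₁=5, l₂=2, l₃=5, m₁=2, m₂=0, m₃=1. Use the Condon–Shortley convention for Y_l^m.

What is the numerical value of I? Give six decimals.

0.000000

m-sum = 2 + 0 + 1 = 3 ≠ 0 ⇒ I = 0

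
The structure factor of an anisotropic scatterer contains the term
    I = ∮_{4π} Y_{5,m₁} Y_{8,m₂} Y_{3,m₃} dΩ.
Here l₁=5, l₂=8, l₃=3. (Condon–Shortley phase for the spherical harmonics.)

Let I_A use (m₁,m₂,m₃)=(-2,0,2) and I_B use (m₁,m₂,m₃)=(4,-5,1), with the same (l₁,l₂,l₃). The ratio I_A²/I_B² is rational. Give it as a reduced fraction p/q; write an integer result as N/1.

448/2145

Same 5,8,3: normalisation and zero-m 3j drop out of the ratio.
A: Δ: 10! 0! 6! / 17! → 1/136136; sum: t=7:−1/3628800 = -1/3628800; 3j²(5 8 3; -2 0 2) = Δ·Π!·Σ² = 8/2431  (sign +1)
B: Δ: 10! 0! 6! / 17! → 1/136136; sum: t=1:−1/17418240 = -1/17418240; 3j²(5 8 3; 4 -5 1) = Δ·Π!·Σ² = 15/952  (sign -1)
I_A²/I_B² = (8/2431)/(15/952) = 448/2145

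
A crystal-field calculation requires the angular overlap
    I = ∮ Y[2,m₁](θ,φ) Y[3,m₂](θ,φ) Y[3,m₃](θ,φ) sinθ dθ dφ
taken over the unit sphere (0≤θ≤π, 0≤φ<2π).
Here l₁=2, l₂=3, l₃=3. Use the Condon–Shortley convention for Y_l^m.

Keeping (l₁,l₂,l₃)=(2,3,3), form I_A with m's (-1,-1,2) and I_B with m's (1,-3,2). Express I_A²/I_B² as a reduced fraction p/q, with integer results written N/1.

Same 2,3,3: normalisation and zero-m 3j drop out of the ratio.
A: Δ: 2! 2! 4! / 9! → 1/3780; sum: t=1:−1/12 t=2:+1/48 = -1/16; 3j²(2 3 3; -1 -1 2) = Δ·Π!·Σ² = 1/28  (sign +1)
B: Δ: 2! 2! 4! / 9! → 1/3780; sum: t=0:+1/48 = 1/48; 3j²(2 3 3; 1 -3 2) = Δ·Π!·Σ² = 5/84  (sign -1)
I_A²/I_B² = (1/28)/(5/84) = 3/5

3/5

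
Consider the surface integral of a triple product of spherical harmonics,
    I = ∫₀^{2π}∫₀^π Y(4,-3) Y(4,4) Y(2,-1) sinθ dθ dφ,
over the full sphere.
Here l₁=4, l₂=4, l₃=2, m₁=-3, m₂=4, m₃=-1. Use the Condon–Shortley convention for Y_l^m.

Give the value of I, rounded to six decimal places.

m-sum 0 ✓  L=10 even ✓  0≤2≤8 ✓
Π(2lᵢ+1) = 9×9×5 = 405
triangle coeff Δ(4,4,2) = 1/13860
Σ_t [2,4]: t=2:+1/192 t=3:−1/36 t=4:+1/192 = -5/288
(3j)²=20/693 [(4 4 2; 0 0 0)], sign=-1
Σ_t [6,6]: t=6:+1/1440 = 1/1440
(3j)²=7/165 [(4 4 2; -3 4 -1)], sign=-1
⇒ 4πI² = 60/121
I = (+1)√(60/121/(4π)) = 0.19864517

0.198645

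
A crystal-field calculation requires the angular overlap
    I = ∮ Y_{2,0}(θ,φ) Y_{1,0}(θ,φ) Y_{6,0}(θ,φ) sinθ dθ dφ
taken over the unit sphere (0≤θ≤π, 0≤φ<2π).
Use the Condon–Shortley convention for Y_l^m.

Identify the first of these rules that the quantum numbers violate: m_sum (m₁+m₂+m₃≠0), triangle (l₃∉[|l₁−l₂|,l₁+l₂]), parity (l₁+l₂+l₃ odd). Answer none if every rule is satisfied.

triangle

Σmᵢ = 0  ✓
l₃∈[|l₁−l₂|,l₁+l₂]=[1,3], have l₃=6  ✗
Σlᵢ = 9 ⇒ odd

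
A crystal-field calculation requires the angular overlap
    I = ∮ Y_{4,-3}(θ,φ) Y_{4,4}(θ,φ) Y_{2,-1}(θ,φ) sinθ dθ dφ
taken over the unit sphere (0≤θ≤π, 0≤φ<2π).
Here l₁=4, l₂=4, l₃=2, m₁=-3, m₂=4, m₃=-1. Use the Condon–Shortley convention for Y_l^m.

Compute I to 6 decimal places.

Checks pass: Σm=0; 10 even; l₃=2∈[0,8].
(2·4+1)(2·4+1)(2·2+1) = 405
Δ: 6! 2! 2! / 11! → 1/13860
sum: t=2:+1/192 t=3:−1/36 t=4:+1/192 = -5/288
3j²(4 4 2; 0 0 0) = Δ·Π!·Σ² = 20/693  (sign -1)
sum: t=6:+1/1440 = 1/1440
3j²(4 4 2; -3 4 -1) = Δ·Π!·Σ² = 7/165  (sign -1)
combine: 4πI² = 405·20/693·7/165 = 60/121
take √, sign +1: I = 0.19864517

0.198645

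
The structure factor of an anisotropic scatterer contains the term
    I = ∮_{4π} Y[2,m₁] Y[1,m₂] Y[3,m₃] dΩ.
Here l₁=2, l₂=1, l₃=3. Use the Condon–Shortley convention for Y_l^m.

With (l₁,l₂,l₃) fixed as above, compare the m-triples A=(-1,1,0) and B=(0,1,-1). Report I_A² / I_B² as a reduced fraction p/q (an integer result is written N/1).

Same 2,1,3: normalisation and zero-m 3j drop out of the ratio.
A: Δ: 0! 4! 2! / 7! → 1/105; sum: t=0:+1/12 = 1/12; 3j²(2 1 3; -1 1 0) = Δ·Π!·Σ² = 1/35  (sign -1)
B: Δ: 0! 4! 2! / 7! → 1/105; sum: t=0:+1/8 = 1/8; 3j²(2 1 3; 0 1 -1) = Δ·Π!·Σ² = 2/35  (sign +1)
I_A²/I_B² = (1/35)/(2/35) = 1/2

1/2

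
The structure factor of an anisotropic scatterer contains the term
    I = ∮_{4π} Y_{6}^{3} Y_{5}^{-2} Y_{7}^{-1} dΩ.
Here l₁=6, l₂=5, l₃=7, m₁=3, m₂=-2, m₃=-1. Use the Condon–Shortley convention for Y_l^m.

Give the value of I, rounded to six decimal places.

0.051638

Rules hold: Σm=0, L=18 even, 1≤7≤11.
N = 13·11·15 = 2145
Δ = 4!·8!·6!/19! = 1/174594420
Racah Σ t=0..4: t=0:+1/4147200 t=1:−1/207360 t=2:+1/82944 t=3:−1/207360 t=4:+1/4147200 = 1/345600
⇒ 3j(6 5 7; 0 0 0)² = 420/46189, sgn -1
Racah Σ t=0..3: t=0:+1/622080 t=1:−1/414720 t=2:+1/2419200 t=3:−1/174182400 = -23/58060800
⇒ 3j(6 5 7; 3 -2 -1)² = 1587/923780, sgn -1
4πI² = N·(3j₀)²·(3jₘ)² = 499905/14919047
I = +1·√(0.0335078/4π) = 0.05163786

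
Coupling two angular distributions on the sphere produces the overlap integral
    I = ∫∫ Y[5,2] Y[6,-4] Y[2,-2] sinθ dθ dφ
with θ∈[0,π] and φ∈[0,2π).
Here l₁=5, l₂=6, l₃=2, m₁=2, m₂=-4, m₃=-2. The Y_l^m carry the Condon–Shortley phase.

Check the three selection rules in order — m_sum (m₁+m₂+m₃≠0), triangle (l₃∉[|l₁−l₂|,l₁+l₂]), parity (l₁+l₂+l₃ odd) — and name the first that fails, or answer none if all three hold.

Σmᵢ = -4  ✗
l₃∈[|l₁−l₂|,l₁+l₂]=[1,11], have l₃=2
Σlᵢ = 13 ⇒ odd

m_sum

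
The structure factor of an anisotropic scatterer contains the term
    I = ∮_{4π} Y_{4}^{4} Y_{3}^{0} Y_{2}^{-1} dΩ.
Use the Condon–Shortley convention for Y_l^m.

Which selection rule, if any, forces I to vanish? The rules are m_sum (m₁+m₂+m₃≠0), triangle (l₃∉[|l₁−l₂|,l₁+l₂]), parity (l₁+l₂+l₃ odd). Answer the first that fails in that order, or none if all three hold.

m₁+m₂+m₃ = 4 + 0 − 1 = 3  ✗
triangle: |4−3|=1 ≤ l₃=2 ≤ 4+3=7
parity: l₁+l₂+l₃ = 9 is odd

m_sum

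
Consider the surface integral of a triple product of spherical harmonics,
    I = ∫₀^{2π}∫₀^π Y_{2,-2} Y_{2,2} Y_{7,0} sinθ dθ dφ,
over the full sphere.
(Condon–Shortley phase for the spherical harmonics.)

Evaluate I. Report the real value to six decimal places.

triangle: need 0≤l₃≤4, have 7; I=0

0.000000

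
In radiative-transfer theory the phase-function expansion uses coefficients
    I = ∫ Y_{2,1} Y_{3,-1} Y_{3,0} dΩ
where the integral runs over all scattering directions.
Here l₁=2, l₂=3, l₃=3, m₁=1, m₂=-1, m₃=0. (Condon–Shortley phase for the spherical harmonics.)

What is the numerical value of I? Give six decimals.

-0.059471

m-sum 0 ✓  L=8 even ✓  1≤3≤5 ✓
Π(2lᵢ+1) = 5×7×7 = 245
triangle coeff Δ(2,3,3) = 1/3780
Σ_t [0,2]: t=0:+1/24 t=1:−1/4 t=2:+1/24 = -1/6
(3j)²=4/105 [(2 3 3; 0 0 0)], sign=+1
Σ_t [0,1]: t=0:+1/8 t=1:−1/12 = 1/24
(3j)²=1/210 [(2 3 3; 1 -1 0)], sign=-1
⇒ 4πI² = 2/45
I = (-1)√(2/45/(4π)) = -0.05947080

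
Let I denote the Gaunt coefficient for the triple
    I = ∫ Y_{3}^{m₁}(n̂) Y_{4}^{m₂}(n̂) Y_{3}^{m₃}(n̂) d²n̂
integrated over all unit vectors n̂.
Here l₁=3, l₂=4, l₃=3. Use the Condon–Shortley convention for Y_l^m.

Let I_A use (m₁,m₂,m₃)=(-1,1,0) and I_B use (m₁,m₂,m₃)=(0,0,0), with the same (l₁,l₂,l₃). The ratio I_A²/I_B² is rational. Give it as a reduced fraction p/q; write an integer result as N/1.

l's match ⇒ only the (l;m) 3-j factors differ between A and B.
A: triangle coeff Δ(3,4,3) = 1/34650; Σ_t [2,4]: t=2:+1/48 t=3:−1/24 t=4:+1/288 = -5/288; (3j)²=5/462 [(3 4 3; -1 1 0)], sign=+1
B: triangle coeff Δ(3,4,3) = 1/34650; Σ_t [1,3]: t=1:−1/72 t=2:+1/16 t=3:−1/72 = 5/144; (3j)²=2/77 [(3 4 3; 0 0 0)], sign=-1
I_A²/I_B² = (5/462)/(2/77) = 5/12

5/12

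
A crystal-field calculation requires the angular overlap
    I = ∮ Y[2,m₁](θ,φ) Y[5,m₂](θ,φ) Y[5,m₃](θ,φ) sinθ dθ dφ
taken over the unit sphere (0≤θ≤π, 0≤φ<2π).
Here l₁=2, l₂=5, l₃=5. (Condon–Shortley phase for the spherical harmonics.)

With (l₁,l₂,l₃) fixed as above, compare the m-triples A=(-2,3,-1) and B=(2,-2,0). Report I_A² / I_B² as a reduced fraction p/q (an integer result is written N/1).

Shared (l₁,l₂,l₃)=(2,5,5): N and (l;000)² cancel in I_A²/I_B².
A: Δ = 2!·2!·8!/13! = 1/38610; Racah Σ t=2..2: t=2:+1/5760 = 1/5760; ⇒ 3j(2 5 5; -2 3 -1)² = 56/2145, sgn +1
B: Δ = 2!·2!·8!/13! = 1/38610; Racah Σ t=0..0: t=0:+1/2880 = 1/2880; ⇒ 3j(2 5 5; 2 -2 0)² = 14/429, sgn -1
I_A²/I_B² = (56/2145)/(14/429) = 4/5

4/5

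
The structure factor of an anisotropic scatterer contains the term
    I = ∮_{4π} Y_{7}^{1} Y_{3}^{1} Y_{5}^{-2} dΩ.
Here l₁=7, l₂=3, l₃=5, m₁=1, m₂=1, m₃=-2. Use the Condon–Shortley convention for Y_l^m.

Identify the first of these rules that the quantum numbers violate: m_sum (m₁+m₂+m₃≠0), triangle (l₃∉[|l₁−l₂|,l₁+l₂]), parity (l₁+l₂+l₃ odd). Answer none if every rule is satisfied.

parity

azimuthal sum: 1 + 1 − 2 = 0  ✓
4 ≤ 5 ≤ 10 (triangle on l)  ✓
L = 7 + 3 + 5 = 15 (odd)  ✗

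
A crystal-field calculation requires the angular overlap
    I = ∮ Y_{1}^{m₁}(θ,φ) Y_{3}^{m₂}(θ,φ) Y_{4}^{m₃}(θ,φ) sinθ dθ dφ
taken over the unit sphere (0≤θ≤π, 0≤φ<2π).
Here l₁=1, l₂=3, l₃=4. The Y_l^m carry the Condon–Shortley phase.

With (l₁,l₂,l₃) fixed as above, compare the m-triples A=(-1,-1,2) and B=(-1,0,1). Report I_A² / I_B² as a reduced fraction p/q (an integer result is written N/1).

Shared (l₁,l₂,l₃)=(1,3,4): N and (l;000)² cancel in I_A²/I_B².
A: Δ = 0!·2!·6!/9! = 1/252; Racah Σ t=0..0: t=0:+1/96 = 1/96; ⇒ 3j(1 3 4; -1 -1 2)² = 5/84, sgn +1
B: Δ = 0!·2!·6!/9! = 1/252; Racah Σ t=0..0: t=0:+1/72 = 1/72; ⇒ 3j(1 3 4; -1 0 1)² = 5/126, sgn -1
I_A²/I_B² = (5/84)/(5/126) = 3/2

3/2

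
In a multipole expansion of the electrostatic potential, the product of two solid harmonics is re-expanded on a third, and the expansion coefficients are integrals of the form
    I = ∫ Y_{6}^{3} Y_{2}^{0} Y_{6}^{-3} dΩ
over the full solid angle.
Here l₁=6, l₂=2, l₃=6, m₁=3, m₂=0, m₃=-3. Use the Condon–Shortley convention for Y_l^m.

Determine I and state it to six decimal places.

-0.057344

Checks pass: Σm=0; 14 even; l₃=6∈[4,8].
(2·6+1)(2·2+1)(2·6+1) = 845
Δ: 2! 10! 2! / 15! → 1/90090
sum: t=0:+1/69120 t=1:−1/14400 t=2:+1/69120 = -7/172800
3j²(6 2 6; 0 0 0) = Δ·Π!·Σ² = 14/715  (sign -1)
sum: t=0:+1/120960 t=1:−1/80640 t=2:+1/1451520 = -1/290304
3j²(6 2 6; 3 0 -3) = Δ·Π!·Σ² = 5/2002  (sign +1)
combine: 4πI² = 845·14/715·5/2002 = 5/121
take √, sign -1: I = -0.05734392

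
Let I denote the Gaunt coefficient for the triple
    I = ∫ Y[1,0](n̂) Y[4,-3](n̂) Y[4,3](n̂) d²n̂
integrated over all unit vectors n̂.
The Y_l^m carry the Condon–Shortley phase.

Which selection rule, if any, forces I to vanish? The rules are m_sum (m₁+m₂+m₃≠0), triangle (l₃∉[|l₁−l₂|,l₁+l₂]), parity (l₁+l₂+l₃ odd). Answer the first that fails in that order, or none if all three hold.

parity

m₁+m₂+m₃ = 0 − 3 + 3 = 0  ✓
triangle: |1−4|=3 ≤ l₃=4 ≤ 1+4=5  ✓
parity: l₁+l₂+l₃ = 9 is odd  ✗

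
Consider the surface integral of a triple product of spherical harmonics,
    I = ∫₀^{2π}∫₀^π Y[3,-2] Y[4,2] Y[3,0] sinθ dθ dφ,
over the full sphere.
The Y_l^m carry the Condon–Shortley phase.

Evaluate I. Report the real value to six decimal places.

m-sum 0 ✓  L=10 even ✓  1≤3≤7 ✓
Π(2lᵢ+1) = 7×9×7 = 441
triangle coeff Δ(3,4,3) = 1/34650
Σ_t [1,3]: t=1:−1/72 t=2:+1/16 t=3:−1/72 = 5/144
(3j)²=2/77 [(3 4 3; 0 0 0)], sign=-1
Σ_t [3,4]: t=3:−1/72 t=4:+1/96 = -1/288
(3j)²=1/462 [(3 4 3; -2 2 0)], sign=+1
⇒ 4πI² = 3/121
I = (-1)√(3/121/(4π)) = -0.04441841

-0.044418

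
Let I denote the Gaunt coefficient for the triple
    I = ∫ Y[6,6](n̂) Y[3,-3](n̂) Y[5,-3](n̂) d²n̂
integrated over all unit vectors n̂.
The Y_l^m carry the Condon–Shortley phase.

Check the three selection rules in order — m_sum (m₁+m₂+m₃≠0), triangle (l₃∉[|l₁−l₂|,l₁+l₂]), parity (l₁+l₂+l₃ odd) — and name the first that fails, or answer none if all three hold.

azimuthal sum: 6 − 3 − 3 = 0  ✓
3 ≤ 5 ≤ 9 (triangle on l)  ✓
L = 6 + 3 + 5 = 14 (even)  ✓

none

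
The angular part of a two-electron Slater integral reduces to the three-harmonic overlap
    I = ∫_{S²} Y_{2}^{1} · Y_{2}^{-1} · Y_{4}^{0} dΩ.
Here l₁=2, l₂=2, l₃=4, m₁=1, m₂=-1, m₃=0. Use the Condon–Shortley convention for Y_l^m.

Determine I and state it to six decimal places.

0.161197

m-sum 0 ✓  L=8 even ✓  0≤4≤4 ✓
Π(2lᵢ+1) = 5×5×9 = 225
triangle coeff Δ(2,2,4) = 1/630
Σ_t [0,0]: t=0:+1/16 = 1/16
(3j)²=2/35 [(2 2 4; 0 0 0)], sign=+1
Σ_t [0,0]: t=0:+1/36 = 1/36
(3j)²=8/315 [(2 2 4; 1 -1 0)], sign=+1
⇒ 4πI² = 16/49
I = (+1)√(16/49/(4π)) = 0.16119702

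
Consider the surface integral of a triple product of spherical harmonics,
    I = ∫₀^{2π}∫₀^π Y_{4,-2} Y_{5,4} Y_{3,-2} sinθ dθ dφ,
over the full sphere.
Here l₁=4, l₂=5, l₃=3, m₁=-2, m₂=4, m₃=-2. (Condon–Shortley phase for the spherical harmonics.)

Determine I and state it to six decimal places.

Rules hold: Σm=0, L=12 even, 1≤3≤9.
N = 9·11·7 = 693
Δ = 6!·2!·4!/13! = 1/180180
Racah Σ t=2..4: t=2:+1/576 t=3:−1/144 t=4:+1/576 = -1/288
⇒ 3j(4 5 3; 0 0 0)² = 20/1001, sgn +1
Racah Σ t=5..6: t=5:−1/2880 t=6:+1/8640 = -1/4320
⇒ 3j(4 5 3; -2 4 -2)² = 8/429, sgn +1
4πI² = N·(3j₀)²·(3jₘ)² = 480/1859
I = +1·√(0.258203/4π) = 0.14334284

0.143343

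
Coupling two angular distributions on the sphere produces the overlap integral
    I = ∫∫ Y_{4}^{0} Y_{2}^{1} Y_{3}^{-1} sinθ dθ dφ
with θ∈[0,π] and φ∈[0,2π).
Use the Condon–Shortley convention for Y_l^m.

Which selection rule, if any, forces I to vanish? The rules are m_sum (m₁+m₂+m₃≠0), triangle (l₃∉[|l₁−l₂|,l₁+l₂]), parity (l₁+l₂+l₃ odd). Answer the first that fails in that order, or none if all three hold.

m₁+m₂+m₃ = 0 + 1 − 1 = 0  ✓
triangle: |4−2|=2 ≤ l₃=3 ≤ 4+2=6  ✓
parity: l₁+l₂+l₃ = 9 is odd  ✗

parity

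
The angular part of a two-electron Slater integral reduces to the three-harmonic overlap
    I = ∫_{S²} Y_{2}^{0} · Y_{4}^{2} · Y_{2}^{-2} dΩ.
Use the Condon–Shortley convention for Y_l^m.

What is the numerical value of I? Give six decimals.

Checks pass: Σm=0; 8 even; l₃=2∈[2,6].
(2·2+1)(2·4+1)(2·2+1) = 225
Δ: 4! 0! 4! / 9! → 1/630
sum: t=2:+1/16 = 1/16
3j²(2 4 2; 0 0 0) = Δ·Π!·Σ² = 2/35  (sign +1)
sum: t=2:+1/96 = 1/96
3j²(2 4 2; 0 2 -2) = Δ·Π!·Σ² = 1/42  (sign +1)
combine: 4πI² = 225·2/35·1/42 = 15/49
take √, sign +1: I = 0.15607835

0.156078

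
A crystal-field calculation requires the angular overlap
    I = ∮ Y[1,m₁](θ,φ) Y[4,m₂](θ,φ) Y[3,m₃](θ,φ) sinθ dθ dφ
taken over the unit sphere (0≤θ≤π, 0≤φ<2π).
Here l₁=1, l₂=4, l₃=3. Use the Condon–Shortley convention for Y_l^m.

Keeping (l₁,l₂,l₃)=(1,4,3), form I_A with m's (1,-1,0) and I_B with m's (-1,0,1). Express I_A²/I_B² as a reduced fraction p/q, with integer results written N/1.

Shared (l₁,l₂,l₃)=(1,4,3): N and (l;000)² cancel in I_A²/I_B².
A: Δ = 2!·0!·6!/9! = 1/252; Racah Σ t=0..0: t=0:+1/72 = 1/72; ⇒ 3j(1 4 3; 1 -1 0)² = 5/126, sgn -1
B: Δ = 2!·0!·6!/9! = 1/252; Racah Σ t=2..2: t=2:+1/96 = 1/96; ⇒ 3j(1 4 3; -1 0 1)² = 1/42, sgn +1
I_A²/I_B² = (5/126)/(1/42) = 5/3

5/3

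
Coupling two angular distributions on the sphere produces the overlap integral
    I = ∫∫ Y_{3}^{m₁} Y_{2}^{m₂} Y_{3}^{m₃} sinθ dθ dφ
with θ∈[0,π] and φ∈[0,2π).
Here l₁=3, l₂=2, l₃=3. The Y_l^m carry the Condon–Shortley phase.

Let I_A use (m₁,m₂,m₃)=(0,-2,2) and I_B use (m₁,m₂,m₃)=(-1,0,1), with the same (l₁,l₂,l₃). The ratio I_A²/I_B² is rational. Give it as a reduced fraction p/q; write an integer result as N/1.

l's match ⇒ only the (l;m) 3-j factors differ between A and B.
A: triangle coeff Δ(3,2,3) = 1/3780; Σ_t [0,0]: t=0:+1/24 = 1/24; (3j)²=1/21 [(3 2 3; 0 -2 2)], sign=-1
B: triangle coeff Δ(3,2,3) = 1/3780; Σ_t [0,2]: t=0:+1/96 t=1:−1/6 t=2:+1/16 = -3/32; (3j)²=3/140 [(3 2 3; -1 0 1)], sign=-1
I_A²/I_B² = (1/21)/(3/140) = 20/9

20/9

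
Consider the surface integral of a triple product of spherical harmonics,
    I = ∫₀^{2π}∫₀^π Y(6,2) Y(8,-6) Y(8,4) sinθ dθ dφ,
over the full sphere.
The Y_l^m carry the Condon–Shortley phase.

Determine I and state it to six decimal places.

0.081653

Checks pass: Σm=0; 22 even; l₃=8∈[2,14].
(2·6+1)(2·8+1)(2·8+1) = 3757
Δ: 6! 6! 10! / 23! → 1/13742520792
sum: t=0:+1/41803776000 t=1:−1/435456000 t=2:+1/39813120 t=3:−1/18662400 t=4:+1/39813120 t=5:−1/435456000 t=6:+1/41803776000 = -11/1393459200
3j²(6 8 8; 0 0 0) = Δ·Π!·Σ² = 600/96577  (sign -1)
sum: t=0:+1/2786918400 t=1:−1/1567641600 t=2:+1/8360755200 = -1/6270566400
3j²(6 8 8; 2 -6 4) = Δ·Π!·Σ² = 80/22287  (sign -1)
combine: 4πI² = 3757·600/96577·80/22287 = 16000/190969
take √, sign +1: I = 0.08165328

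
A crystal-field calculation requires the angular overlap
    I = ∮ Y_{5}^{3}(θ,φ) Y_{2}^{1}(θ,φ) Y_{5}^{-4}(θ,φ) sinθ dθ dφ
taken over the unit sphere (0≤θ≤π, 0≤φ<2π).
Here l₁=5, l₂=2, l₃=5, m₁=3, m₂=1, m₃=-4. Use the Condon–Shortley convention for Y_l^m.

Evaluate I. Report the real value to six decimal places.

0.196098

Rules hold: Σm=0, L=12 even, 3≤5≤7.
N = 11·5·11 = 605
Δ = 2!·8!·2!/13! = 1/38610
Racah Σ t=0..2: t=0:+1/2880 t=1:−1/576 t=2:+1/2880 = -1/960
⇒ 3j(5 2 5; 0 0 0)² = 10/429, sgn +1
Racah Σ t=1..2: t=1:−1/10080 t=2:+1/80640 = -1/11520
⇒ 3j(5 2 5; 3 1 -4)² = 49/1430, sgn +1
4πI² = N·(3j₀)²·(3jₘ)² = 245/507
I = +1·√(0.483235/4π) = 0.19609844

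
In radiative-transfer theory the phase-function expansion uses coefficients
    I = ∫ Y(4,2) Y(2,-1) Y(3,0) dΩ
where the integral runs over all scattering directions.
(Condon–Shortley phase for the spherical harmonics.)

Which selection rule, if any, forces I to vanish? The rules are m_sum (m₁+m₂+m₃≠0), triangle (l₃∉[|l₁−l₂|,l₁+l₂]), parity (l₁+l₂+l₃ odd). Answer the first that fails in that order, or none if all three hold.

m_sum

Σmᵢ = 1  ✗
l₃∈[|l₁−l₂|,l₁+l₂]=[2,6], have l₃=3
Σlᵢ = 9 ⇒ odd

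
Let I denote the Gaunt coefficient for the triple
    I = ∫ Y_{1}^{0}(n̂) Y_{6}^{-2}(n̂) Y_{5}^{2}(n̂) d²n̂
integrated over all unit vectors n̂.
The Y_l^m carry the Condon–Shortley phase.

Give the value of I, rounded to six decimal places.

0.231133

Rules hold: Σm=0, L=12 even, 5≤5≤7.
N = 3·13·11 = 429
Δ = 2!·0!·10!/13! = 1/858
Racah Σ t=1..1: t=1:−1/14400 = -1/14400
⇒ 3j(1 6 5; 0 0 0)² = 6/143, sgn +1
Racah Σ t=1..1: t=1:−1/30240 = -1/30240
⇒ 3j(1 6 5; 0 -2 2)² = 16/429, sgn +1
4πI² = N·(3j₀)²·(3jₘ)² = 96/143
I = +1·√(0.671329/4π) = 0.23113338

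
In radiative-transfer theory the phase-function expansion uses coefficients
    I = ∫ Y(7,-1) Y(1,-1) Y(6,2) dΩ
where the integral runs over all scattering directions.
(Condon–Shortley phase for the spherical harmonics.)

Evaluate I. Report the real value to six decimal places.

Checks pass: Σm=0; 14 even; l₃=6∈[6,8].
(2·7+1)(2·1+1)(2·6+1) = 585
Δ: 2! 12! 0! / 15! → 1/1365
sum: t=1:−1/518400 = -1/518400
3j²(7 1 6; 0 0 0) = Δ·Π!·Σ² = 7/195  (sign -1)
sum: t=0:+1/1935360 = 1/1935360
3j²(7 1 6; -1 -1 2) = Δ·Π!·Σ² = 1/91  (sign +1)
combine: 4πI² = 585·7/195·1/91 = 3/13
take √, sign -1: I = -0.13551395

-0.135514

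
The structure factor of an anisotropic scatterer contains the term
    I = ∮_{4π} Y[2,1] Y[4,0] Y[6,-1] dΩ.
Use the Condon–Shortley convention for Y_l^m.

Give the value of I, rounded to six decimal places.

Checks pass: Σm=0; 12 even; l₃=6∈[2,6].
(2·2+1)(2·4+1)(2·6+1) = 585
Δ: 0! 4! 8! / 13! → 1/6435
sum: t=0:+1/2304 = 1/2304
3j²(2 4 6; 0 0 0) = Δ·Π!·Σ² = 5/143  (sign +1)
sum: t=0:+1/3456 = 1/3456
3j²(2 4 6; 1 0 -1) = Δ·Π!·Σ² = 35/1287  (sign -1)
combine: 4πI² = 585·5/143·35/1287 = 875/1573
take √, sign -1: I = -0.21039467

-0.210395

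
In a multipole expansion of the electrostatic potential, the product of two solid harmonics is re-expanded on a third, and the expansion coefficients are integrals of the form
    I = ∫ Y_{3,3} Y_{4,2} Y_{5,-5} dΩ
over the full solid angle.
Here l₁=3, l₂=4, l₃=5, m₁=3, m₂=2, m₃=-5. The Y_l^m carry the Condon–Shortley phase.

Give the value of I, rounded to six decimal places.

0.138791

m-sum 0 ✓  L=12 even ✓  1≤5≤7 ✓
Π(2lᵢ+1) = 7×9×11 = 693
triangle coeff Δ(3,4,5) = 1/180180
Σ_t [0,2]: t=0:+1/576 t=1:−1/144 t=2:+1/576 = -1/288
(3j)²=20/1001 [(3 4 5; 0 0 0)], sign=+1
Σ_t [0,0]: t=0:+1/34560 = 1/34560
(3j)²=5/286 [(3 4 5; 3 2 -5)], sign=+1
⇒ 4πI² = 450/1859
I = (+1)√(450/1859/(4π)) = 0.13879110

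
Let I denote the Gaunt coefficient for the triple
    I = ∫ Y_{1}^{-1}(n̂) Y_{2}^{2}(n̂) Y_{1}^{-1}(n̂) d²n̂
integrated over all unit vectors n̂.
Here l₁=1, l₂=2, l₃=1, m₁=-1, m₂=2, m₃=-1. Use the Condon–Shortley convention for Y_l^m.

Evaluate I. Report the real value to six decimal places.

m-sum 0 ✓  L=4 even ✓  1≤1≤3 ✓
Π(2lᵢ+1) = 3×5×3 = 45
triangle coeff Δ(1,2,1) = 1/30
Σ_t [1,1]: t=1:−1/1 = -1/1
(3j)²=2/15 [(1 2 1; 0 0 0)], sign=+1
Σ_t [2,2]: t=2:+1/4 = 1/4
(3j)²=1/5 [(1 2 1; -1 2 -1)], sign=+1
⇒ 4πI² = 6/5
I = (+1)√(6/5/(4π)) = 0.30901936

0.309019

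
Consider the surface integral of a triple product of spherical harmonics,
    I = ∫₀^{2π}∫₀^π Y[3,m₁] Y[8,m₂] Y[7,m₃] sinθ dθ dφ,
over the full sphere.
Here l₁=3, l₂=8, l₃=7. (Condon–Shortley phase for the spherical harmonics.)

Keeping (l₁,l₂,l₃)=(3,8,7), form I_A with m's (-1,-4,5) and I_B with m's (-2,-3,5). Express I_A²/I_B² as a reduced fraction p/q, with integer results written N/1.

90601/60000

l's match ⇒ only the (l;m) 3-j factors differ between A and B.
A: triangle coeff Δ(3,8,7) = 1/5290740; Σ_t [2,4]: t=2:+1/58060800 t=3:−1/239500800 t=4:+1/22992076800 = 43/3284582400; (3j)²=12943/755820 [(3 8 7; -1 -4 5)], sign=+1
B: triangle coeff Δ(3,8,7) = 1/5290740; Σ_t [3,4]: t=3:−1/87091200 t=4:+1/958003200 = -1/95800320; (3j)²=1000/88179 [(3 8 7; -2 -3 5)], sign=-1
I_A²/I_B² = (12943/755820)/(1000/88179) = 90601/60000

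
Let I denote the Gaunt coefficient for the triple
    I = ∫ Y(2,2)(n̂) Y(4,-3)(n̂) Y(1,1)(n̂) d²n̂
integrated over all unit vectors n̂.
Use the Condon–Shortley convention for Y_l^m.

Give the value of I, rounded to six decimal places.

|2−4|≤1≤2+4 violated ⇒ I = 0

0.000000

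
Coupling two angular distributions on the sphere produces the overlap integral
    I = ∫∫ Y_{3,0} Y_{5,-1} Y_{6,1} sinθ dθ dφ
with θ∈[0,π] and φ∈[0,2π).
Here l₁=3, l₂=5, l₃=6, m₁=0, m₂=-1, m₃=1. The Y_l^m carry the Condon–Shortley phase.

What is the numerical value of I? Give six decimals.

-0.123080

m-sum 0 ✓  L=14 even ✓  2≤6≤8 ✓
Π(2lᵢ+1) = 7×11×13 = 1001
triangle coeff Δ(3,5,6) = 1/675675
Σ_t [0,2]: t=0:+1/8640 t=1:−1/2304 t=2:+1/8640 = -7/34560
(3j)²=7/429 [(3 5 6; 0 0 0)], sign=-1
Σ_t [0,2]: t=0:+1/6912 t=1:−1/2880 t=2:+1/17280 = -1/6912
(3j)²=5/429 [(3 5 6; 0 -1 1)], sign=+1
⇒ 4πI² = 245/1287
I = (-1)√(245/1287/(4π)) = -0.12308038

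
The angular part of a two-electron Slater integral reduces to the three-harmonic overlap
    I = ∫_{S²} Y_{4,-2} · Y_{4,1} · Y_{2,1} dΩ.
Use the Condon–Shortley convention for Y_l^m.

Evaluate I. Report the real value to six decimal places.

0.127700

Rules hold: Σm=0, L=10 even, 0≤2≤8.
N = 9·9·5 = 405
Δ = 6!·2!·2!/11! = 1/13860
Racah Σ t=2..4: t=2:+1/192 t=3:−1/36 t=4:+1/192 = -5/288
⇒ 3j(4 4 2; 0 0 0)² = 20/693, sgn -1
Racah Σ t=4..5: t=4:+1/96 t=5:−1/240 = 1/160
⇒ 3j(4 4 2; -2 1 1)² = 27/1540, sgn -1
4πI² = N·(3j₀)²·(3jₘ)² = 1215/5929
I = +1·√(0.204925/4π) = 0.12770047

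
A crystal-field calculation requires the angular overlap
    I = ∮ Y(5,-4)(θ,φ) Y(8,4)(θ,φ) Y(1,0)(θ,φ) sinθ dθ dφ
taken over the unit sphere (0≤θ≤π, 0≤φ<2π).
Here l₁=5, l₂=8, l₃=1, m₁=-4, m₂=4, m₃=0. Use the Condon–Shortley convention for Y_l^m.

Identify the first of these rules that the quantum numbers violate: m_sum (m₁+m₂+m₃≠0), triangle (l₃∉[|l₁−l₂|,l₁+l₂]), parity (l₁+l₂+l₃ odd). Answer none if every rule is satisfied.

Σmᵢ = 0  ✓
l₃∈[|l₁−l₂|,l₁+l₂]=[3,13], have l₃=1  ✗
Σlᵢ = 14 ⇒ even

triangle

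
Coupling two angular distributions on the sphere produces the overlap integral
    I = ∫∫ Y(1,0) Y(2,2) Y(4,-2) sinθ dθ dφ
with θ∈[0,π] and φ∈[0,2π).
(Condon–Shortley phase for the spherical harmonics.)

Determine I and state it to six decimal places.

l₃=4 ∉ [1,3] — triangle fails ⇒ I = 0

0.000000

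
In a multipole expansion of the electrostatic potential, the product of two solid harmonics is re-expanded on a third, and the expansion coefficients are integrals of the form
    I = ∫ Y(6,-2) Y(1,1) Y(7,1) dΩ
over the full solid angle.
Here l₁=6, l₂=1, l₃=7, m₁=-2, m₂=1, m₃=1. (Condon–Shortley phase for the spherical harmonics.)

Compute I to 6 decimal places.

Checks pass: Σm=0; 14 even; l₃=7∈[5,7].
(2·6+1)(2·1+1)(2·7+1) = 585
Δ: 0! 12! 2! / 15! → 1/1365
sum: t=0:+1/518400 = 1/518400
3j²(6 1 7; 0 0 0) = Δ·Π!·Σ² = 7/195  (sign -1)
sum: t=0:+1/1935360 = 1/1935360
3j²(6 1 7; -2 1 1) = Δ·Π!·Σ² = 1/91  (sign +1)
combine: 4πI² = 585·7/195·1/91 = 3/13
take √, sign -1: I = -0.13551395

-0.135514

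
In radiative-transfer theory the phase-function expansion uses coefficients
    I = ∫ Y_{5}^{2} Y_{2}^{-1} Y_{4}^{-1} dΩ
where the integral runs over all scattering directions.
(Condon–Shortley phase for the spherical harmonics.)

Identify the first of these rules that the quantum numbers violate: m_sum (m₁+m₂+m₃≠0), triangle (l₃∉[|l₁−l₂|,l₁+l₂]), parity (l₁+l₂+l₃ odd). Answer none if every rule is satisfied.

parity

azimuthal sum: 2 − 1 − 1 = 0  ✓
3 ≤ 4 ≤ 7 (triangle on l)  ✓
L = 5 + 2 + 4 = 11 (odd)  ✗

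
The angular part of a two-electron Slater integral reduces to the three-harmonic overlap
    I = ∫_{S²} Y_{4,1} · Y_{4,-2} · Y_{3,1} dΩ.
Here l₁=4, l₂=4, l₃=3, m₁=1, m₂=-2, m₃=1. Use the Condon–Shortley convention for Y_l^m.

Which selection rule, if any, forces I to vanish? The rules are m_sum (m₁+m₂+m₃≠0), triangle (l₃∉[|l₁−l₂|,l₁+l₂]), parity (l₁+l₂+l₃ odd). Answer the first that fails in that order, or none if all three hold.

azimuthal sum: 1 − 2 + 1 = 0  ✓
0 ≤ 3 ≤ 8 (triangle on l)  ✓
L = 4 + 4 + 3 = 11 (odd)  ✗

parity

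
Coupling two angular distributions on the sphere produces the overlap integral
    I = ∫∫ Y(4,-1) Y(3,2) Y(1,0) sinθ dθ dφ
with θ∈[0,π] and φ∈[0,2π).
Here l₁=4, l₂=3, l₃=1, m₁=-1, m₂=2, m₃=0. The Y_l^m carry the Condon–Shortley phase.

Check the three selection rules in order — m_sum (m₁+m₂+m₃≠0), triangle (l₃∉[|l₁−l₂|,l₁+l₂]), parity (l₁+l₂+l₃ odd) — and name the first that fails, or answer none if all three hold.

m_sum

Σmᵢ = 1  ✗
l₃∈[|l₁−l₂|,l₁+l₂]=[1,7], have l₃=1
Σlᵢ = 8 ⇒ even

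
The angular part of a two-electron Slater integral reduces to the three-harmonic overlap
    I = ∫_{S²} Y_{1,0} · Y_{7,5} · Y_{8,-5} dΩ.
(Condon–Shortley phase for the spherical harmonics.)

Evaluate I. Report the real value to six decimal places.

-0.191081

m-sum 0 ✓  L=16 even ✓  6≤8≤8 ✓
Π(2lᵢ+1) = 3×15×17 = 765
triangle coeff Δ(1,7,8) = 1/2040
Σ_t [0,0]: t=0:+1/25401600 = 1/25401600
(3j)²=8/255 [(1 7 8; 0 0 0)], sign=+1
Σ_t [0,0]: t=0:+1/958003200 = 1/958003200
(3j)²=13/680 [(1 7 8; 0 5 -5)], sign=-1
⇒ 4πI² = 39/85
I = (-1)√(39/85/(4π)) = -0.19108118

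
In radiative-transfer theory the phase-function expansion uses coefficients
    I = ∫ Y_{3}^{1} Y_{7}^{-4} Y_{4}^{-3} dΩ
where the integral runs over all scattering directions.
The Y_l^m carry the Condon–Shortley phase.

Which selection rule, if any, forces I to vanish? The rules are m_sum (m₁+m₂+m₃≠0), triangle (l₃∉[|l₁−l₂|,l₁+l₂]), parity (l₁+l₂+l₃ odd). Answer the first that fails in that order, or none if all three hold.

Σmᵢ = -6  ✗
l₃∈[|l₁−l₂|,l₁+l₂]=[4,10], have l₃=4
Σlᵢ = 14 ⇒ even

m_sum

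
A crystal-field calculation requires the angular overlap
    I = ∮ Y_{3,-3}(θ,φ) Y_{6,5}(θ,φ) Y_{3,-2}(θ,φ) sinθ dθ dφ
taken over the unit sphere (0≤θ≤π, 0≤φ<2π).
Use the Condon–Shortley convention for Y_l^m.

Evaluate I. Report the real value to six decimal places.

m-sum 0 ✓  L=12 even ✓  3≤3≤9 ✓
Π(2lᵢ+1) = 7×13×7 = 637
triangle coeff Δ(3,6,3) = 1/12012
Σ_t [3,3]: t=3:−1/1296 = -1/1296
(3j)²=100/3003 [(3 6 3; 0 0 0)], sign=+1
Σ_t [6,6]: t=6:+1/86400 = 1/86400
(3j)²=1/26 [(3 6 3; -3 5 -2)], sign=-1
⇒ 4πI² = 350/429
I = (-1)√(350/429/(4π)) = -0.25480060

-0.254801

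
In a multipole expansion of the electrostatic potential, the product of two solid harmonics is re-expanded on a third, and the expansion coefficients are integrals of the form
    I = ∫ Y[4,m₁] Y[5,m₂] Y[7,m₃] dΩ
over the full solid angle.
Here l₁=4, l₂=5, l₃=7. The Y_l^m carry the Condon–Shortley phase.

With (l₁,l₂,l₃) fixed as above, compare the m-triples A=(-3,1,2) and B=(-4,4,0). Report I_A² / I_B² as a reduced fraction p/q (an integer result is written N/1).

121/8

Shared (l₁,l₂,l₃)=(4,5,7): N and (l;000)² cancel in I_A²/I_B².
A: Δ = 2!·6!·8!/17! = 1/6126120; Racah Σ t=1..2: t=1:−1/518400 t=2:+1/138240 = 11/2073600; ⇒ 3j(4 5 7; -3 1 2)² = 77/4420, sgn -1
B: Δ = 2!·6!·8!/17! = 1/6126120; Racah Σ t=2..2: t=2:+1/7257600 = 1/7257600; ⇒ 3j(4 5 7; -4 4 0)² = 14/12155, sgn -1
I_A²/I_B² = (77/4420)/(14/12155) = 121/8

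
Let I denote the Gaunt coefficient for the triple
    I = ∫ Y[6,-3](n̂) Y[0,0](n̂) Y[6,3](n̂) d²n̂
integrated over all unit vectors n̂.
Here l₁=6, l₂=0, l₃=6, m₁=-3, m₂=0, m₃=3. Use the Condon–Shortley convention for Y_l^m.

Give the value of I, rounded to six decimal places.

Checks pass: Σm=0; 12 even; l₃=6∈[6,6].
(2·6+1)(2·0+1)(2·6+1) = 169
Δ: 0! 12! 0! / 13! → 1/13
sum: t=0:+1/518400 = 1/518400
3j²(6 0 6; 0 0 0) = Δ·Π!·Σ² = 1/13  (sign +1)
sum: t=0:+1/2177280 = 1/2177280
3j²(6 0 6; -3 0 3) = Δ·Π!·Σ² = 1/13  (sign -1)
combine: 4πI² = 169·1/13·1/13 = 1/1
take √, sign -1: I = -0.28209479

-0.282095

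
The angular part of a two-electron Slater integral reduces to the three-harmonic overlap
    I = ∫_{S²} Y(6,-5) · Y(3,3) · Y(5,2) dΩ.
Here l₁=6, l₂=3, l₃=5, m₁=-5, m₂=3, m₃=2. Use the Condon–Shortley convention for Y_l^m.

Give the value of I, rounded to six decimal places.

Rules hold: Σm=0, L=14 even, 3≤5≤9.
N = 13·7·11 = 1001
Δ = 4!·8!·2!/15! = 1/675675
Racah Σ t=1..3: t=1:−1/8640 t=2:+1/2304 t=3:−1/8640 = 7/34560
⇒ 3j(6 3 5; 0 0 0)² = 7/429, sgn -1
Racah Σ t=4..4: t=4:+1/241920 = 1/241920
⇒ 3j(6 3 5; -5 3 2)² = 2/91, sgn -1
4πI² = N·(3j₀)²·(3jₘ)² = 14/39
I = +1·√(0.358974/4π) = 0.16901560

0.169016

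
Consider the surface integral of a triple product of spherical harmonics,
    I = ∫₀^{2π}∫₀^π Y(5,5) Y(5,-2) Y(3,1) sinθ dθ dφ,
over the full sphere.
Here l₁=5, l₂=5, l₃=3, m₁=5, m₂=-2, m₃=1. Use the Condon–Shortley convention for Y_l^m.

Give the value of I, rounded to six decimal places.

0.000000

5 − 2 + 1 = 4 ≠ 0: azimuthal integral kills it; I = 0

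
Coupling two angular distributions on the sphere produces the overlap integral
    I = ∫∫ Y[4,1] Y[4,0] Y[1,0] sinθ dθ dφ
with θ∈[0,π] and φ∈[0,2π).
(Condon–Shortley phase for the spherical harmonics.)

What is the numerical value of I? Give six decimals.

0.000000

1 + 0 + 0 = 1 ≠ 0: azimuthal integral kills it; I = 0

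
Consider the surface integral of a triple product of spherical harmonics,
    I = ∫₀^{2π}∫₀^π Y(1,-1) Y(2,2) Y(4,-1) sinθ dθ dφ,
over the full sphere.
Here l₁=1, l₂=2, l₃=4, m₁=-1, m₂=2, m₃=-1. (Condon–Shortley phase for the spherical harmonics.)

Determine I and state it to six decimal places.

triangle: need 1≤l₃≤3, have 4; I=0

0.000000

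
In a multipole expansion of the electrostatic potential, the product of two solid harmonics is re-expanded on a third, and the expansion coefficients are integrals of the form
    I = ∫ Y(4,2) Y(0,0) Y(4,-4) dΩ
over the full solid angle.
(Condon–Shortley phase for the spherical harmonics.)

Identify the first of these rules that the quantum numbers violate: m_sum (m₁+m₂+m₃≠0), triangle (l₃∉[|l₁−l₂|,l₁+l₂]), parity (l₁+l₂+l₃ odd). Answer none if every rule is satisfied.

m₁+m₂+m₃ = 2 + 0 − 4 = -2  ✗
triangle: |4−0|=4 ≤ l₃=4 ≤ 4+0=4
parity: l₁+l₂+l₃ = 8 is even

m_sum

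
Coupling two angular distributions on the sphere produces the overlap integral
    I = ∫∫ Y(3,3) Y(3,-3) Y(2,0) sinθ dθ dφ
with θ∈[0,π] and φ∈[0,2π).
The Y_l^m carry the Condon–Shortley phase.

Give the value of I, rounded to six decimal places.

0.210261

m-sum 0 ✓  L=8 even ✓  0≤2≤6 ✓
Π(2lᵢ+1) = 7×7×5 = 245
triangle coeff Δ(3,3,2) = 1/3780
Σ_t [1,3]: t=1:−1/24 t=2:+1/4 t=3:−1/24 = 1/6
(3j)²=4/105 [(3 3 2; 0 0 0)], sign=+1
Σ_t [0,0]: t=0:+1/96 = 1/96
(3j)²=5/84 [(3 3 2; 3 -3 0)], sign=+1
⇒ 4πI² = 5/9
I = (+1)√(5/9/(4π)) = 0.21026104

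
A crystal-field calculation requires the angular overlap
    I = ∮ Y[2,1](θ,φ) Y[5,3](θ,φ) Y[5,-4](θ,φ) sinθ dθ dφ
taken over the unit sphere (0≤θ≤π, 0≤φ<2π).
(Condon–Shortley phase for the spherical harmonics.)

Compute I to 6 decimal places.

Rules hold: Σm=0, L=12 even, 3≤5≤7.
N = 5·11·11 = 605
Δ = 2!·2!·8!/13! = 1/38610
Racah Σ t=0..2: t=0:+1/2880 t=1:−1/576 t=2:+1/2880 = -1/960
⇒ 3j(2 5 5; 0 0 0)² = 10/429, sgn +1
Racah Σ t=0..1: t=0:+1/80640 t=1:−1/10080 = -1/11520
⇒ 3j(2 5 5; 1 3 -4)² = 49/1430, sgn +1
4πI² = N·(3j₀)²·(3jₘ)² = 245/507
I = +1·√(0.483235/4π) = 0.19609844

0.196098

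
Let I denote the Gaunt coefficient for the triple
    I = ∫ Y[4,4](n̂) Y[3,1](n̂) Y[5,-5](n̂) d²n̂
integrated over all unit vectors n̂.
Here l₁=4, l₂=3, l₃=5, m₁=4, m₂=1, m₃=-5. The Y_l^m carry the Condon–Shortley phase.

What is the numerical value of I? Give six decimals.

0.189625

m-sum 0 ✓  L=12 even ✓  1≤5≤7 ✓
Π(2lᵢ+1) = 9×7×11 = 693
triangle coeff Δ(4,3,5) = 1/180180
Σ_t [0,2]: t=0:+1/576 t=1:−1/144 t=2:+1/576 = -1/288
(3j)²=20/1001 [(4 3 5; 0 0 0)], sign=+1
Σ_t [0,0]: t=0:+1/34560 = 1/34560
(3j)²=14/429 [(4 3 5; 4 1 -5)], sign=+1
⇒ 4πI² = 840/1859
I = (+1)√(840/1859/(4π)) = 0.18962475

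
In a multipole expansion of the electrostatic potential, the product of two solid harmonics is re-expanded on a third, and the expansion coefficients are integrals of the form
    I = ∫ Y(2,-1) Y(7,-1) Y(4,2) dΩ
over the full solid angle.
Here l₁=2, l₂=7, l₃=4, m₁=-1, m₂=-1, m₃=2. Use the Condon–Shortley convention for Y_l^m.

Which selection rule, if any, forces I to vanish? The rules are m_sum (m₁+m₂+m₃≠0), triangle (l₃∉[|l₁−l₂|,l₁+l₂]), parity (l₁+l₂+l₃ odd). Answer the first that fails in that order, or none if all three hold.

m₁+m₂+m₃ = -1 − 1 + 2 = 0  ✓
triangle: |2−7|=5 ≤ l₃=4 ≤ 2+7=9  ✗
parity: l₁+l₂+l₃ = 13 is odd

triangle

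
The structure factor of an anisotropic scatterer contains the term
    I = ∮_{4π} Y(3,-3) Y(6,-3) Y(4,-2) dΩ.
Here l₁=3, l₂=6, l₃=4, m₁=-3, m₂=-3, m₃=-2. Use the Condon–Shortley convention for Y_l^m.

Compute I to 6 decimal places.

0.000000

-3 − 3 − 2 = -8 ≠ 0: azimuthal integral kills it; I = 0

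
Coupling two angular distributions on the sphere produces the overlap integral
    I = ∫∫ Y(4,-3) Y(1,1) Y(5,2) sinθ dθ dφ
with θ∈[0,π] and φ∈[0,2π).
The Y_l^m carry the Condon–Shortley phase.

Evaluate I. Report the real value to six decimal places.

m-sum 0 ✓  L=10 even ✓  3≤5≤5 ✓
Π(2lᵢ+1) = 9×3×11 = 297
triangle coeff Δ(4,1,5) = 1/495
Σ_t [0,0]: t=0:+1/576 = 1/576
(3j)²=5/99 [(4 1 5; 0 0 0)], sign=-1
Σ_t [0,0]: t=0:+1/10080 = 1/10080
(3j)²=1/165 [(4 1 5; -3 1 2)], sign=-1
⇒ 4πI² = 1/11
I = (+1)√(1/11/(4π)) = 0.08505478

0.085055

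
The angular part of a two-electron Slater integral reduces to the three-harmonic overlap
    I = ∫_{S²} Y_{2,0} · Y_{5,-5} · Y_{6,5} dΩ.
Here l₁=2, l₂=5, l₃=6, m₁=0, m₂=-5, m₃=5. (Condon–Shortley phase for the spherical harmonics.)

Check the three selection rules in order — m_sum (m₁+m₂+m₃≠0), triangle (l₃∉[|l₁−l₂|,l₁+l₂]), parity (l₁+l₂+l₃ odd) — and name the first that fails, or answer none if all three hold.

parity

m₁+m₂+m₃ = 0 − 5 + 5 = 0  ✓
triangle: |2−5|=3 ≤ l₃=6 ≤ 2+5=7  ✓
parity: l₁+l₂+l₃ = 13 is odd  ✗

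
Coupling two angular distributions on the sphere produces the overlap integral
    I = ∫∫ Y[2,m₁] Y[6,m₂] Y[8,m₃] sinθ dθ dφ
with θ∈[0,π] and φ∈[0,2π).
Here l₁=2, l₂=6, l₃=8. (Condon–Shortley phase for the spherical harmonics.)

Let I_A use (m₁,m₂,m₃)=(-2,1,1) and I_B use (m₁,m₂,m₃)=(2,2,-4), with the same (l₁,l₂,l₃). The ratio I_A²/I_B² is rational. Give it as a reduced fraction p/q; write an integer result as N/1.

Same 2,6,8: normalisation and zero-m 3j drop out of the ratio.
A: Δ: 0! 4! 12! / 17! → 1/30940; sum: t=0:+1/14515200 = 1/14515200; 3j²(2 6 8; -2 1 1) = Δ·Π!·Σ² = 9/2210  (sign -1)
B: Δ: 0! 4! 12! / 17! → 1/30940; sum: t=0:+1/23224320 = 1/23224320; 3j²(2 6 8; 2 2 -4) = Δ·Π!·Σ² = 99/6188  (sign +1)
I_A²/I_B² = (9/2210)/(99/6188) = 14/55

14/55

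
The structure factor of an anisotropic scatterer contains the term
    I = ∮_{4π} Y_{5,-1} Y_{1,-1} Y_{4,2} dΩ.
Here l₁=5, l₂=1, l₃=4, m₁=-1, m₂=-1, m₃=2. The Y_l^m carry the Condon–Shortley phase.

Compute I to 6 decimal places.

Rules hold: Σm=0, L=10 even, 4≤4≤6.
N = 11·3·9 = 297
Δ = 2!·8!·0!/11! = 1/495
Racah Σ t=1..1: t=1:−1/576 = -1/576
⇒ 3j(5 1 4; 0 0 0)² = 5/99, sgn -1
Racah Σ t=0..0: t=0:+1/2880 = 1/2880
⇒ 3j(5 1 4; -1 -1 2)² = 2/165, sgn +1
4πI² = N·(3j₀)²·(3jₘ)² = 2/11
I = -1·√(0.181818/4π) = -0.12028562

-0.120286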